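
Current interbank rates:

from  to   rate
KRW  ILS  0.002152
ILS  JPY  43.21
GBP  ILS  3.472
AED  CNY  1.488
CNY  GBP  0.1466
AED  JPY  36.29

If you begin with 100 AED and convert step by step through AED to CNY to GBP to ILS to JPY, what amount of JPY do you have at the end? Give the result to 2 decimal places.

100 AED × 1.488 = 148.8 CNY
148.8 CNY × 0.1466 = 21.81408 GBP
21.81408 GBP × 3.472 = 75.73848576 ILS
75.73848576 ILS × 43.21 = 3272.6599696896 JPY

3272.66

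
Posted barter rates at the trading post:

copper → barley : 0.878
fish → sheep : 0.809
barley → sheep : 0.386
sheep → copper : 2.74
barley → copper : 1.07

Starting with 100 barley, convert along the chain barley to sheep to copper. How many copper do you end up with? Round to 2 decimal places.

100 barley × 0.386 = 38.6 sheep
38.6 sheep × 2.74 = 105.764 copper

105.76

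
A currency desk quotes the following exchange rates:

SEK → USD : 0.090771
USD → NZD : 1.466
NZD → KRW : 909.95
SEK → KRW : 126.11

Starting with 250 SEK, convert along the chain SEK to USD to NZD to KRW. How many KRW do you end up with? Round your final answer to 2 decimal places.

30271.83

250 SEK × 0.090771 = 22.69275 USD
22.69275 USD × 1.466 = 33.2675715 NZD
33.2675715 NZD × 909.95 = 30271.826686425 KRW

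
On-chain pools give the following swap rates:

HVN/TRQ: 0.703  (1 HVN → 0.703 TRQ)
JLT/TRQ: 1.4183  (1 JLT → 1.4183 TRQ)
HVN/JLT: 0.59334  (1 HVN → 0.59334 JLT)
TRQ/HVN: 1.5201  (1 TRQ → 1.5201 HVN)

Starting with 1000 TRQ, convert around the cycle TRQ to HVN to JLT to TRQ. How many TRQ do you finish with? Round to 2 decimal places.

1279.22

1000 TRQ × 1.5201 = 1520.1 HVN
1520.1 HVN × 0.59334 = 901.936134 JLT
901.936134 JLT × 1.4183 = 1279.2160188522 TRQ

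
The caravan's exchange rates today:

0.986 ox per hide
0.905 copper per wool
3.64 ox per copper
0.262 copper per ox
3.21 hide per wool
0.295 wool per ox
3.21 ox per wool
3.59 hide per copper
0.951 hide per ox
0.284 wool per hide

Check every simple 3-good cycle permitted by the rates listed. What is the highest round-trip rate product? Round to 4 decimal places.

wool→copper→ox→wool: 0.905 × 3.64 × 0.295 = 0.97179
wool→hide→ox→wool: 3.21 × 0.986 × 0.295 = 0.93369
copper→hide→ox→copper: 3.59 × 0.986 × 0.262 = 0.92741
wool→copper→hide→wool: 0.905 × 3.59 × 0.284 = 0.92270
wool→ox→hide→wool: 3.21 × 0.951 × 0.284 = 0.86697
Maximum is wool→copper→ox→wool at 0.9718; no arbitrage — every cycle loses value.

0.9718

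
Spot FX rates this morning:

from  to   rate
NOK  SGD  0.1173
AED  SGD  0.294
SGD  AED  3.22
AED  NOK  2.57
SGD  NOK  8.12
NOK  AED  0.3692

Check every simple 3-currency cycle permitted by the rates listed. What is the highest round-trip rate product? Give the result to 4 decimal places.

AED→NOK→SGD→AED: 2.57 × 0.1173 × 3.22 = 0.97070
AED→SGD→NOK→AED: 0.294 × 8.12 × 0.3692 = 0.88138
Maximum is AED→NOK→SGD→AED at 0.9707; no arbitrage — every cycle loses value.

0.9707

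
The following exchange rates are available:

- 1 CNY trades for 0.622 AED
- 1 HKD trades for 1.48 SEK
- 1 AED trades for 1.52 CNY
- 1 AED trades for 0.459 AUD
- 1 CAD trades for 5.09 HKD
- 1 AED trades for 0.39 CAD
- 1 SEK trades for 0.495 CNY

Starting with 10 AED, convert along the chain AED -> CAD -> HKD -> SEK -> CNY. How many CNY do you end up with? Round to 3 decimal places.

14.543

10 AED × 0.39 = 3.9 CAD
3.9 CAD × 5.09 = 19.851 HKD
19.851 HKD × 1.48 = 29.37948 SEK
29.37948 SEK × 0.495 = 14.5428426 CNY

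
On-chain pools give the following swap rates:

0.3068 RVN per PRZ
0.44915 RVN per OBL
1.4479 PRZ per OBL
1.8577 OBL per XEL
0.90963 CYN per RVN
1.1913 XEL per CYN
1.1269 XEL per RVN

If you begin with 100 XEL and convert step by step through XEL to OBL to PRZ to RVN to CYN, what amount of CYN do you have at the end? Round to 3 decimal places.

75.064

100 XEL × 1.8577 = 185.77 OBL
185.77 OBL × 1.4479 = 268.976383 PRZ
268.976383 PRZ × 0.3068 = 82.5219543044 RVN
82.5219543044 RVN × 0.90963 = 75.064445293911372 CYN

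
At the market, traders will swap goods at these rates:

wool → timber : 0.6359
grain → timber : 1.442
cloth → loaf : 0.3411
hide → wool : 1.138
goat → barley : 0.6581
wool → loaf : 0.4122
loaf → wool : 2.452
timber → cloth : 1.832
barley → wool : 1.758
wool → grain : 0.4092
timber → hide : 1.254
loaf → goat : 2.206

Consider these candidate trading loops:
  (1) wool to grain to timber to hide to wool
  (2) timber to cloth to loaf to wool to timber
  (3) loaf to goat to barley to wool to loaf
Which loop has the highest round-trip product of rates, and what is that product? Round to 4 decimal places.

1.0520

(1) 0.4092 × 1.442 × 1.254 × 1.138 = 0.84206
(2) 1.832 × 0.3411 × 2.452 × 0.6359 = 0.97435
(3) 2.206 × 0.6581 × 1.758 × 0.4122 = 1.05202
Highest is cycle (3) at 1.0520 (>1, arbitrage).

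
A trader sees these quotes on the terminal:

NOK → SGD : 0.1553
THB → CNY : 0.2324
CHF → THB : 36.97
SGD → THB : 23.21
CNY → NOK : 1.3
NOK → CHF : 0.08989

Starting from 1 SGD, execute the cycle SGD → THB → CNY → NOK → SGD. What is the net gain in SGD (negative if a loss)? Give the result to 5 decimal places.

0.08900

1 SGD × 23.21 = 23.21 THB
23.21 THB × 0.2324 = 5.394004 CNY
5.394004 CNY × 1.3 = 7.0122052 NOK
7.0122052 NOK × 0.1553 = 1.08899546756 SGD
Net change: 1.08899546756 − 1 = 0.08899546756 SGD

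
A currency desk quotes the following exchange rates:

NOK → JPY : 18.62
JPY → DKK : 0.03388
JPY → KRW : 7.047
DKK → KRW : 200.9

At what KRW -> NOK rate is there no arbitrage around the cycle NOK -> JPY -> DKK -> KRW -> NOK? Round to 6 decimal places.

Known legs of the cycle: 18.62 × 0.03388 × 200.9 = 126.73688104
For no arbitrage the full-cycle product must be 1, so the missing rate is 1 / 126.73688104 ≈ 0.00789036.

0.007890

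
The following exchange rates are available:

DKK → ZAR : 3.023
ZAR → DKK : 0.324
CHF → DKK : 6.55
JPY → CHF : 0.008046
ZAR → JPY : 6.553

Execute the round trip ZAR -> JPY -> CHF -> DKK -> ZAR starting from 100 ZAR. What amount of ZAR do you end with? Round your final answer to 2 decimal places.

104.40

100 ZAR × 6.553 = 655.3 JPY
655.3 JPY × 0.008046 = 5.2725438 CHF
5.2725438 CHF × 6.55 = 34.53516189 DKK
34.53516189 DKK × 3.023 = 104.39979439347 ZAR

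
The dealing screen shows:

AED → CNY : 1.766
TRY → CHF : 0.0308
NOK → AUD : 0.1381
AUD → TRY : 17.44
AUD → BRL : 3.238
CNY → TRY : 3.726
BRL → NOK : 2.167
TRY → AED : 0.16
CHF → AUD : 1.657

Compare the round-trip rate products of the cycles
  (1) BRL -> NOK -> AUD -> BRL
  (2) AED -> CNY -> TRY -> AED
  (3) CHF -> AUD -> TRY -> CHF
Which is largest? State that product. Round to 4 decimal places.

(1) 2.167 × 0.1381 × 3.238 = 0.96901
(2) 1.766 × 3.726 × 0.16 = 1.05282
(3) 1.657 × 17.44 × 0.0308 = 0.89006
Highest is cycle (2) at 1.0528 (>1, arbitrage).

1.0528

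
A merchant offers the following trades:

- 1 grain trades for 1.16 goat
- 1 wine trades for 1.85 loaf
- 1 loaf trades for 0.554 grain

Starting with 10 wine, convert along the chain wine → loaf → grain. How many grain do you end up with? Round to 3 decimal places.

10 wine × 1.85 = 18.5 loaf
18.5 loaf × 0.554 = 10.249 grain

10.249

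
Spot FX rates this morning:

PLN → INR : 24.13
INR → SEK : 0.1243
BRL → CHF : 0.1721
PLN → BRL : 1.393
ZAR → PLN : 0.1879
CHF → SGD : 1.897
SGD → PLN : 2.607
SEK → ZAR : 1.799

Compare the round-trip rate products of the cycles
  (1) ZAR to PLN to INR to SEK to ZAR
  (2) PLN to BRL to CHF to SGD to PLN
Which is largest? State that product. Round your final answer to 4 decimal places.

(1) 0.1879 × 24.13 × 0.1243 × 1.799 = 1.01388
(2) 1.393 × 0.1721 × 1.897 × 2.607 = 1.18561
Highest is cycle (2) at 1.1856 (>1, arbitrage).

1.1856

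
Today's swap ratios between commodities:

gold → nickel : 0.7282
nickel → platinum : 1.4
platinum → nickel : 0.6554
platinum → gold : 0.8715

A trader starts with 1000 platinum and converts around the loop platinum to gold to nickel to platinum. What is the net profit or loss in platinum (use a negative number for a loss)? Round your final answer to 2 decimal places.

1000 platinum × 0.8715 = 871.5 gold
871.5 gold × 0.7282 = 634.6263 nickel
634.6263 nickel × 1.4 = 888.47682 platinum
Net change: 888.47682 − 1000 = -111.52318 platinum

-111.52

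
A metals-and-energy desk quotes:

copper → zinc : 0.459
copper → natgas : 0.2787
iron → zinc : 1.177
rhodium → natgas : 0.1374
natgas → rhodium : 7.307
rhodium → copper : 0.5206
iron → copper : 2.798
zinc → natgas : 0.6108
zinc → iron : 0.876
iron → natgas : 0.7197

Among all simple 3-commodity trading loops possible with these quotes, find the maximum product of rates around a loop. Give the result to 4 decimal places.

zinc→iron→copper→zinc: 0.876 × 2.798 × 0.459 = 1.12503
rhodium→copper→natgas→rhodium: 0.5206 × 0.2787 × 7.307 = 1.06018
Maximum is zinc→iron→copper→zinc at 1.1250; arbitrage exists.

1.1250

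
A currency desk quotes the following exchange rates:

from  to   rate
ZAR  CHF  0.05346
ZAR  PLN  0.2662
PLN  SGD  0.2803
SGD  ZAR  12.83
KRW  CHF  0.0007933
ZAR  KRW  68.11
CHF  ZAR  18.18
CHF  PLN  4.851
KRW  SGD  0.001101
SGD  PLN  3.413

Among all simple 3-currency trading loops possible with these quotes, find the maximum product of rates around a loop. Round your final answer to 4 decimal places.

CHF→ZAR→KRW→CHF: 18.18 × 68.11 × 0.0007933 = 0.98230
ZAR→KRW→SGD→ZAR: 68.11 × 0.001101 × 12.83 = 0.96211
ZAR→PLN→SGD→ZAR: 0.2662 × 0.2803 × 12.83 = 0.95732
Maximum is CHF→ZAR→KRW→CHF at 0.9823; no arbitrage — every cycle loses value.

0.9823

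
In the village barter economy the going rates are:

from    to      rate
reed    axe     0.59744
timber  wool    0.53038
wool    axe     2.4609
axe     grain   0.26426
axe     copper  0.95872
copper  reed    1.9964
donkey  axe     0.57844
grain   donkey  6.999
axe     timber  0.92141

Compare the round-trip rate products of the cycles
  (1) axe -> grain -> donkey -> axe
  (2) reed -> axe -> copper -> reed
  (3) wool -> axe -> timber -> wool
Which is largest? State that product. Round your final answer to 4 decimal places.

1.2026

(1) 0.26426 × 6.999 × 0.57844 = 1.06986
(2) 0.59744 × 0.95872 × 1.9964 = 1.14349
(3) 2.4609 × 0.92141 × 0.53038 = 1.20264
Highest is cycle (3) at 1.2026 (>1, arbitrage).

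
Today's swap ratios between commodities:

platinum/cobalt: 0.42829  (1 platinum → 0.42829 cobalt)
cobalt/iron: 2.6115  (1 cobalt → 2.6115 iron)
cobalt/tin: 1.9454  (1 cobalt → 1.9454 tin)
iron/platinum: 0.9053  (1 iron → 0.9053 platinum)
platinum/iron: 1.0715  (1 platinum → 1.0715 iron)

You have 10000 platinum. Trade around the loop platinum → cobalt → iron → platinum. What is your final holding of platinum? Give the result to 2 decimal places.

10125.59

10000 platinum × 0.42829 = 4282.9 cobalt
4282.9 cobalt × 2.6115 = 11184.79335 iron
11184.79335 iron × 0.9053 = 10125.593419755 platinum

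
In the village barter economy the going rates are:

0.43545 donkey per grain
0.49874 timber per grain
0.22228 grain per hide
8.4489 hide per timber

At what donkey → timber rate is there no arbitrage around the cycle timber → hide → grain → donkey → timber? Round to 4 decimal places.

Known legs of the cycle: 8.4489 × 0.22228 × 0.43545 = 0.8177844586914
For no arbitrage the full-cycle product must be 1, so the missing rate is 1 / 0.8177844586914 ≈ 1.222816.

1.2228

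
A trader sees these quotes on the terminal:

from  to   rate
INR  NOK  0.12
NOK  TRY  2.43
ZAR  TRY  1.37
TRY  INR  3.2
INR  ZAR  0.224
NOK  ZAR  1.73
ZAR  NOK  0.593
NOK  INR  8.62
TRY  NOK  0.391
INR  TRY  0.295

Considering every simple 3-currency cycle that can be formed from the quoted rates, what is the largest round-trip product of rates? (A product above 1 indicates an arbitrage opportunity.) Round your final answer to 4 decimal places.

1.1450

INR→ZAR→NOK→INR: 0.224 × 0.593 × 8.62 = 1.14501
INR→TRY→NOK→INR: 0.295 × 0.391 × 8.62 = 0.99427
INR→ZAR→TRY→INR: 0.224 × 1.37 × 3.2 = 0.98202
INR→NOK→TRY→INR: 0.12 × 2.43 × 3.2 = 0.93312
NOK→ZAR→TRY→NOK: 1.73 × 1.37 × 0.391 = 0.92671
Maximum is INR→ZAR→NOK→INR at 1.1450; arbitrage exists.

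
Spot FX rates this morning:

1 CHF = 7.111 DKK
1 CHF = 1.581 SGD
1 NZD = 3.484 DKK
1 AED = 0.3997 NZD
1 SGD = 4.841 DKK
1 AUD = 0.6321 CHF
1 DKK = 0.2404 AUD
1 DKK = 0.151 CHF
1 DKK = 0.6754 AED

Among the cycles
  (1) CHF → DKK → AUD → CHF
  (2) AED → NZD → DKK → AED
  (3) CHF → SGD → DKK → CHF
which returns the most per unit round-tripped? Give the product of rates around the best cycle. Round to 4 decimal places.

(1) 7.111 × 0.2404 × 0.6321 = 1.08057
(2) 0.3997 × 3.484 × 0.6754 = 0.94053
(3) 1.581 × 4.841 × 0.151 = 1.15570
Highest is cycle (3) at 1.1557 (>1, arbitrage).

1.1557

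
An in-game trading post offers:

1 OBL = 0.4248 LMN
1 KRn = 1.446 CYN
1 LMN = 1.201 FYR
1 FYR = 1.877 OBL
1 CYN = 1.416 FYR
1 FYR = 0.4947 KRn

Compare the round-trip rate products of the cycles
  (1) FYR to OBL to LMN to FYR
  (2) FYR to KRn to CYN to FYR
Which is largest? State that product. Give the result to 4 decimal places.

(1) 1.877 × 0.4248 × 1.201 = 0.95762
(2) 0.4947 × 1.446 × 1.416 = 1.01292
Highest is cycle (2) at 1.0129 (>1, arbitrage).

1.0129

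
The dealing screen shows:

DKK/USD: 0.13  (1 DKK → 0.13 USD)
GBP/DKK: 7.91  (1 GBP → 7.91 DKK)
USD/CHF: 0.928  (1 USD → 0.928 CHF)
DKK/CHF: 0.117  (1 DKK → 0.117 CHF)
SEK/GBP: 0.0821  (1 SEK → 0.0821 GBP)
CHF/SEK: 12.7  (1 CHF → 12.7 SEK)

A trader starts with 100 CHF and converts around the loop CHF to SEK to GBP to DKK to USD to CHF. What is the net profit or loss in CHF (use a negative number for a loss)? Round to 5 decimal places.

100 CHF × 12.7 = 1270 SEK
1270 SEK × 0.0821 = 104.267 GBP
104.267 GBP × 7.91 = 824.75197 DKK
824.75197 DKK × 0.13 = 107.2177561 USD
107.2177561 USD × 0.928 = 99.4980776608 CHF
Net change: 99.4980776608 − 100 = -0.5019223392 CHF

-0.50192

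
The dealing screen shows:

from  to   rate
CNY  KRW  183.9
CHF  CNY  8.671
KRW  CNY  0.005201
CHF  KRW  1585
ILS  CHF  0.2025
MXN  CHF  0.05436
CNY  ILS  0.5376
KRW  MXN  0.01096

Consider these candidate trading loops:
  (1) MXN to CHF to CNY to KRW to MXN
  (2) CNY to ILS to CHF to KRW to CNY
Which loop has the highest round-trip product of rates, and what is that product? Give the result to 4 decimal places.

0.9500

(1) 0.05436 × 8.671 × 183.9 × 0.01096 = 0.95004
(2) 0.5376 × 0.2025 × 1585 × 0.005201 = 0.89743
Highest is cycle (1) at 0.9500 (≤1, no arbitrage).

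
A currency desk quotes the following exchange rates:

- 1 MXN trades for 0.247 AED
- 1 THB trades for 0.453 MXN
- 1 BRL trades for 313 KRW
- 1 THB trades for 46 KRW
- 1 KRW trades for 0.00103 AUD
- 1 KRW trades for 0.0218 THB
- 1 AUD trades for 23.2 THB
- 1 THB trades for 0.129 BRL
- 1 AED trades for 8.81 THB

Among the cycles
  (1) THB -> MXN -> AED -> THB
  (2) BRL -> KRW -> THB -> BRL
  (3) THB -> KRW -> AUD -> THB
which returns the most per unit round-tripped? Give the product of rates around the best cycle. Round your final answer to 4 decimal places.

1.0992

(1) 0.453 × 0.247 × 8.81 = 0.98576
(2) 313 × 0.0218 × 0.129 = 0.88022
(3) 46 × 0.00103 × 23.2 = 1.09922
Highest is cycle (3) at 1.0992 (>1, arbitrage).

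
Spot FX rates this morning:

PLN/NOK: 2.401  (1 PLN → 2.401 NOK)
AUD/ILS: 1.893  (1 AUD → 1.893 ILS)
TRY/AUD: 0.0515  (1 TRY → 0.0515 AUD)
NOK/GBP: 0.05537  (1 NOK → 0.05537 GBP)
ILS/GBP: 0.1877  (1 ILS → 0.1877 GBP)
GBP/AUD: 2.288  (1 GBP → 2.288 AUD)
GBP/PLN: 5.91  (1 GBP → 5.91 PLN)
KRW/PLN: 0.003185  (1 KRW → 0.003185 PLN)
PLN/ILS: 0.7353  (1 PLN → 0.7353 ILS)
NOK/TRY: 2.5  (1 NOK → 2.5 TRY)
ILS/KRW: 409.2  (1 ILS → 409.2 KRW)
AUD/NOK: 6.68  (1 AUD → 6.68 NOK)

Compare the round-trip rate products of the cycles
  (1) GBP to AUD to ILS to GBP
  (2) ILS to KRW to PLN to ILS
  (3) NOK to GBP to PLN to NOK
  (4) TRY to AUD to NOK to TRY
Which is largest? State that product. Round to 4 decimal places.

0.9583

(1) 2.288 × 1.893 × 0.1877 = 0.81296
(2) 409.2 × 0.003185 × 0.7353 = 0.95832
(3) 0.05537 × 5.91 × 2.401 = 0.78570
(4) 0.0515 × 6.68 × 2.5 = 0.86005
Highest is cycle (2) at 0.9583 (≤1, no arbitrage).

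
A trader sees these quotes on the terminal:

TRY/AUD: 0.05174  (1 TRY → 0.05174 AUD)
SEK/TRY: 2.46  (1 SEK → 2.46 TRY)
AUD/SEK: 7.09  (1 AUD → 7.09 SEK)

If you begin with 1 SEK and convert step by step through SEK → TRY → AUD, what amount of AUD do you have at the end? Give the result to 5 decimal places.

1 SEK × 2.46 = 2.46 TRY
2.46 TRY × 0.05174 = 0.1272804 AUD

0.12728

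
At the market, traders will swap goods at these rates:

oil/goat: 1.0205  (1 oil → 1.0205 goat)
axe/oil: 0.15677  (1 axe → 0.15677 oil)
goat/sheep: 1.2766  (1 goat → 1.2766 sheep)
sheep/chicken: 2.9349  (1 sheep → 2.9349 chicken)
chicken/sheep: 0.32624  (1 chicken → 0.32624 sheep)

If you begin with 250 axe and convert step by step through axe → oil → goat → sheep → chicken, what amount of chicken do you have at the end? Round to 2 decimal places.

149.85

250 axe × 0.15677 = 39.1925 oil
39.1925 oil × 1.0205 = 39.99594625 goat
39.99594625 goat × 1.2766 = 51.05882498275 sheep
51.05882498275 sheep × 2.9349 = 149.852545441872975 chicken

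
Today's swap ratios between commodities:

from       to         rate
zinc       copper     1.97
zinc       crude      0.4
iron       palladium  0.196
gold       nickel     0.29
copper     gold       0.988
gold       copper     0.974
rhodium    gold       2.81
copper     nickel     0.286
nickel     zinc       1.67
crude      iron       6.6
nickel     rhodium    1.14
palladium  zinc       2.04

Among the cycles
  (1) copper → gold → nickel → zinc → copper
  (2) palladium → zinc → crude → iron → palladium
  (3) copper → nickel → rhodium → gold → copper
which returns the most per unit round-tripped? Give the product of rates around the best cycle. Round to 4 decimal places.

(1) 0.988 × 0.29 × 1.67 × 1.97 = 0.94262
(2) 2.04 × 0.4 × 6.6 × 0.196 = 1.05558
(3) 0.286 × 1.14 × 2.81 × 0.974 = 0.89235
Highest is cycle (2) at 1.0556 (>1, arbitrage).

1.0556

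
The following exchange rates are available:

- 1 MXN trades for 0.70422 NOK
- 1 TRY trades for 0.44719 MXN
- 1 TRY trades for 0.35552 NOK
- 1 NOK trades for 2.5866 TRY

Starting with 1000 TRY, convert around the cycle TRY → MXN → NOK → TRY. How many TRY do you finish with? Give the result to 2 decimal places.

1000 TRY × 0.44719 = 447.19 MXN
447.19 MXN × 0.70422 = 314.9201418 NOK
314.9201418 NOK × 2.5866 = 814.57243877988 TRY

814.57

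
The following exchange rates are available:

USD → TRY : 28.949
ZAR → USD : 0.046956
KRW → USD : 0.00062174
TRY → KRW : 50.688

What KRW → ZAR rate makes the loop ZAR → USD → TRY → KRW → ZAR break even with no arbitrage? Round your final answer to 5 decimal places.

Known legs of the cycle: 0.046956 × 28.949 × 50.688 = 68.901680719872
For no arbitrage the full-cycle product must be 1, so the missing rate is 1 / 68.901680719872 ≈ 0.0145134.

0.01451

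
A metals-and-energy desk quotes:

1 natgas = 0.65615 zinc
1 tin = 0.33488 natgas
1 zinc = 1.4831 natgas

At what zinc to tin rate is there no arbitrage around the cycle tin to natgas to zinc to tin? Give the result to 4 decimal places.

Known legs of the cycle: 0.33488 × 0.65615 = 0.219731512
For no arbitrage the full-cycle product must be 1, so the missing rate is 1 / 0.219731512 ≈ 4.551009.

4.5510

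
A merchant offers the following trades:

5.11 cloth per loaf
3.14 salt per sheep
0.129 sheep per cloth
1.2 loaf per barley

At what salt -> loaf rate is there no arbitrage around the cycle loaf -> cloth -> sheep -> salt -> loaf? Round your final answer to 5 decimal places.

0.48313

Known legs of the cycle: 5.11 × 0.129 × 3.14 = 2.0698566
For no arbitrage the full-cycle product must be 1, so the missing rate is 1 / 2.0698566 ≈ 0.4831253.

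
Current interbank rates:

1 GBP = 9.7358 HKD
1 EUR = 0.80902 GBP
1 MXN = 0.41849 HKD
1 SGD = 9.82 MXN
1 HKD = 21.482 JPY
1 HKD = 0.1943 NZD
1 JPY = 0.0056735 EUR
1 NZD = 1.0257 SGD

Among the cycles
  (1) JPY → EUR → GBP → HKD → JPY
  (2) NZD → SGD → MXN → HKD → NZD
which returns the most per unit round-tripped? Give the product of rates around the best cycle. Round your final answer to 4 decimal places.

(1) 0.0056735 × 0.80902 × 9.7358 × 21.482 = 0.95997
(2) 1.0257 × 9.82 × 0.41849 × 0.1943 = 0.81901
Highest is cycle (1) at 0.9600 (≤1, no arbitrage).

0.9600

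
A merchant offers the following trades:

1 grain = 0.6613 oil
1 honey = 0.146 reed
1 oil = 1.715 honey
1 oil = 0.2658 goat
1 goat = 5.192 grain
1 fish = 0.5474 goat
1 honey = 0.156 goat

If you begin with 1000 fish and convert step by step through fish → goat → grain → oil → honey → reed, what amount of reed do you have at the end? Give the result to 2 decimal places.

1000 fish × 0.5474 = 547.4 goat
547.4 goat × 5.192 = 2842.1008 grain
2842.1008 grain × 0.6613 = 1879.48125904 oil
1879.48125904 oil × 1.715 = 3223.3103592536 honey
3223.3103592536 honey × 0.146 = 470.6033124510256 reed

470.60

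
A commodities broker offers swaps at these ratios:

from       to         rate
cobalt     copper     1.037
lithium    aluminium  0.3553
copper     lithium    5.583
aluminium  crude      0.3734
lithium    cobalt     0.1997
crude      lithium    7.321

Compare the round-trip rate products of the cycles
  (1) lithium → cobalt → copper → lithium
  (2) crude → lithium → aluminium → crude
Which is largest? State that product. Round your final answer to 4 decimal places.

1.1562

(1) 0.1997 × 1.037 × 5.583 = 1.15618
(2) 7.321 × 0.3553 × 0.3734 = 0.97127
Highest is cycle (1) at 1.1562 (>1, arbitrage).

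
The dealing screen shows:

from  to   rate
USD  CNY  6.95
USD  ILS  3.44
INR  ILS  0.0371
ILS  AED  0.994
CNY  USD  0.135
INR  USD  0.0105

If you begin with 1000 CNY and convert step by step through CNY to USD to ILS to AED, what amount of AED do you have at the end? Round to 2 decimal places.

461.61

1000 CNY × 0.135 = 135 USD
135 USD × 3.44 = 464.4 ILS
464.4 ILS × 0.994 = 461.6136 AED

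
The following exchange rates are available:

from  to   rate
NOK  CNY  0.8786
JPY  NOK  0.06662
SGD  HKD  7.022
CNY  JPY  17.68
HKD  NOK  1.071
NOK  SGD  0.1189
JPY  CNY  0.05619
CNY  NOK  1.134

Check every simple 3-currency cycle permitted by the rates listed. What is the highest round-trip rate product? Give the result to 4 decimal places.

1.0349

JPY→NOK→CNY→JPY: 0.06662 × 0.8786 × 17.68 = 1.03485
NOK→SGD→HKD→NOK: 0.1189 × 7.022 × 1.071 = 0.89419
Maximum is JPY→NOK→CNY→JPY at 1.0349; arbitrage exists.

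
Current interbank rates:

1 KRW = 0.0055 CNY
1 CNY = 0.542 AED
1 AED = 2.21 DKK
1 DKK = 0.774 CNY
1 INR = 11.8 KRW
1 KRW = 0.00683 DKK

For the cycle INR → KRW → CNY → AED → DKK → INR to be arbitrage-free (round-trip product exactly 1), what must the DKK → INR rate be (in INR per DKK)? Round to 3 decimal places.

Known legs of the cycle: 11.8 × 0.0055 × 0.542 × 2.21 = 0.077738518
For no arbitrage the full-cycle product must be 1, so the missing rate is 1 / 0.077738518 ≈ 12.86364.

12.864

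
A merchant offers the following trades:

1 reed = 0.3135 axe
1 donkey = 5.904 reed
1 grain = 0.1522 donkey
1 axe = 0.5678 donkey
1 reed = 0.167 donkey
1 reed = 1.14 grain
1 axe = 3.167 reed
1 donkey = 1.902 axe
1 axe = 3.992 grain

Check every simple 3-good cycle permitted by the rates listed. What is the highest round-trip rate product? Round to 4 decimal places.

1.1556

grain→donkey→axe→grain: 0.1522 × 1.902 × 3.992 = 1.15562
reed→axe→donkey→reed: 0.3135 × 0.5678 × 5.904 = 1.05094
reed→grain→donkey→reed: 1.14 × 0.1522 × 5.904 = 1.02439
reed→donkey→axe→reed: 0.167 × 1.902 × 3.167 = 1.00595
Maximum is grain→donkey→axe→grain at 1.1556; arbitrage exists.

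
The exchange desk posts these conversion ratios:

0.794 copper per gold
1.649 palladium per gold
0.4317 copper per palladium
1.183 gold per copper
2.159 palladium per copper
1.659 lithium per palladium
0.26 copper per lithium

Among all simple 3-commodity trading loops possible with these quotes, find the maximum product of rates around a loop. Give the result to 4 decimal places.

0.9313

palladium→lithium→copper→palladium: 1.659 × 0.26 × 2.159 = 0.93126
palladium→copper→gold→palladium: 0.4317 × 1.183 × 1.649 = 0.84215
Maximum is palladium→lithium→copper→palladium at 0.9313; no arbitrage — every cycle loses value.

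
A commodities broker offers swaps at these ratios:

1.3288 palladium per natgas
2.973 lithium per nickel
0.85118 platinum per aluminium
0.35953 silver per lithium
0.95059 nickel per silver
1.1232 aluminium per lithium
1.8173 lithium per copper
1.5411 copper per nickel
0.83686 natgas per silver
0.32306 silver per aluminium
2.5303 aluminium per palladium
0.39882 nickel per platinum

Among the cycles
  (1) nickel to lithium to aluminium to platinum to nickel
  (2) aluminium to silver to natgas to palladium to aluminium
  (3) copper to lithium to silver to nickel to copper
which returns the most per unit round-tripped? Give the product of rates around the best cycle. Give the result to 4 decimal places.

(1) 2.973 × 1.1232 × 0.85118 × 0.39882 = 1.13358
(2) 0.32306 × 0.83686 × 1.3288 × 2.5303 = 0.90901
(3) 1.8173 × 0.35953 × 0.95059 × 1.5411 = 0.95716
Highest is cycle (1) at 1.1336 (>1, arbitrage).

1.1336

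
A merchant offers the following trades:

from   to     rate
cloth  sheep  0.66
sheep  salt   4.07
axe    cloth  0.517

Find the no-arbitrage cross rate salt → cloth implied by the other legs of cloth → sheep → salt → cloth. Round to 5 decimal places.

0.37227

Known legs of the cycle: 0.66 × 4.07 = 2.6862
For no arbitrage the full-cycle product must be 1, so the missing rate is 1 / 2.6862 ≈ 0.3722731.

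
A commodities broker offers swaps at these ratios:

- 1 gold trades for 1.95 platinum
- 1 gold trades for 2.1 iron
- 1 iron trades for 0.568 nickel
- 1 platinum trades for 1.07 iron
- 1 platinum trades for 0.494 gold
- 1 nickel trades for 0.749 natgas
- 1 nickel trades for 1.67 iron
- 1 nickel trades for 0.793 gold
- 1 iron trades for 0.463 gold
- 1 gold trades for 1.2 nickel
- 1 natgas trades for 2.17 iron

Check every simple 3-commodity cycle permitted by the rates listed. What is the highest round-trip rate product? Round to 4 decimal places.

gold→platinum→iron→gold: 1.95 × 1.07 × 0.463 = 0.96605
nickel→gold→iron→nickel: 0.793 × 2.1 × 0.568 = 0.94589
nickel→iron→gold→nickel: 1.67 × 0.463 × 1.2 = 0.92785
natgas→iron→nickel→natgas: 2.17 × 0.568 × 0.749 = 0.92319
Maximum is gold→platinum→iron→gold at 0.9660; no arbitrage — every cycle loses value.

0.9660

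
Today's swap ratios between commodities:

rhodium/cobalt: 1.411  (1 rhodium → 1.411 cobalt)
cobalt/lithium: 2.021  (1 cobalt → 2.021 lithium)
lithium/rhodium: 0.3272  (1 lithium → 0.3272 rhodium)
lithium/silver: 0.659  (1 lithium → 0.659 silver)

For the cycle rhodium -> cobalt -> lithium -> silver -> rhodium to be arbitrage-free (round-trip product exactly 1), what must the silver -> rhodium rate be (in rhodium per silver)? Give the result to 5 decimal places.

Known legs of the cycle: 1.411 × 2.021 × 0.659 = 1.879224829
For no arbitrage the full-cycle product must be 1, so the missing rate is 1 / 1.879224829 ≈ 0.5321343.

0.53213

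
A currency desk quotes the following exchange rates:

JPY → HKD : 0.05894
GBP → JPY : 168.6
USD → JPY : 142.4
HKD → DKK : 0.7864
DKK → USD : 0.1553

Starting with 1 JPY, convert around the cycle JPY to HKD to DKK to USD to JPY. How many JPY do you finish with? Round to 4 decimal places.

1.0250

1 JPY × 0.05894 = 0.05894 HKD
0.05894 HKD × 0.7864 = 0.046350416 DKK
0.046350416 DKK × 0.1553 = 0.0071982196048 USD
0.0071982196048 USD × 142.4 = 1.02502647172352 JPY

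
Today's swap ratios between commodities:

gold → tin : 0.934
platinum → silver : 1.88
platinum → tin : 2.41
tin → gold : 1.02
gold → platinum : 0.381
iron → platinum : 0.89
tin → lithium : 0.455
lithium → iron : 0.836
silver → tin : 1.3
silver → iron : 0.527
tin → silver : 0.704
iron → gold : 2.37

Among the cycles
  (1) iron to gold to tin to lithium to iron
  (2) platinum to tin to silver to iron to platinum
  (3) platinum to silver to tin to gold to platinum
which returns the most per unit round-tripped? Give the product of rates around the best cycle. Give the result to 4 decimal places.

(1) 2.37 × 0.934 × 0.455 × 0.836 = 0.84200
(2) 2.41 × 0.704 × 0.527 × 0.89 = 0.79578
(3) 1.88 × 1.3 × 1.02 × 0.381 = 0.94979
Highest is cycle (3) at 0.9498 (≤1, no arbitrage).

0.9498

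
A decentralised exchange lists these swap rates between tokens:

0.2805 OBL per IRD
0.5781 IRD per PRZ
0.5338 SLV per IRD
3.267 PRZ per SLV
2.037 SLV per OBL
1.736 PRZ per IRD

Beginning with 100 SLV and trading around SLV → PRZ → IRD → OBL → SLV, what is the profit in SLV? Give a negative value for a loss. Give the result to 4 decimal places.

7.9136

100 SLV × 3.267 = 326.7 PRZ
326.7 PRZ × 0.5781 = 188.86527 IRD
188.86527 IRD × 0.2805 = 52.976708235 OBL
52.976708235 OBL × 2.037 = 107.913554674695 SLV
Net change: 107.913554674695 − 100 = 7.913554674695 SLV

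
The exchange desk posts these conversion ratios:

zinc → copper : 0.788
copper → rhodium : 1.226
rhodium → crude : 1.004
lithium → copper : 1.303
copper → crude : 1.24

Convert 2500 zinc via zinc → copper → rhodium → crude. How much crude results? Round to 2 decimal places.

2424.88

2500 zinc × 0.788 = 1970 copper
1970 copper × 1.226 = 2415.22 rhodium
2415.22 rhodium × 1.004 = 2424.88088 crude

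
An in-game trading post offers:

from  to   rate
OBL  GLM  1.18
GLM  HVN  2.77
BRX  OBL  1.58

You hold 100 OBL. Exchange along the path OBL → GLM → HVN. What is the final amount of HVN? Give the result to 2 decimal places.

100 OBL × 1.18 = 118 GLM
118 GLM × 2.77 = 326.86 HVN

326.86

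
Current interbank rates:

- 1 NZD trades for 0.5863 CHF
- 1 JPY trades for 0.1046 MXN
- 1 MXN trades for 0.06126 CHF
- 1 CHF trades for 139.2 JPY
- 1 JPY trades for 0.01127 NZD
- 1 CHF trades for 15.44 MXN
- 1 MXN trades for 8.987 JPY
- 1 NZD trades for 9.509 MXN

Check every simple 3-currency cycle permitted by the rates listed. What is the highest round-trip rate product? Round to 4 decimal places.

0.9631

NZD→MXN→JPY→NZD: 9.509 × 8.987 × 0.01127 = 0.96310
CHF→JPY→NZD→CHF: 139.2 × 0.01127 × 0.5863 = 0.91978
CHF→JPY→MXN→CHF: 139.2 × 0.1046 × 0.06126 = 0.89197
Maximum is NZD→MXN→JPY→NZD at 0.9631; no arbitrage — every cycle loses value.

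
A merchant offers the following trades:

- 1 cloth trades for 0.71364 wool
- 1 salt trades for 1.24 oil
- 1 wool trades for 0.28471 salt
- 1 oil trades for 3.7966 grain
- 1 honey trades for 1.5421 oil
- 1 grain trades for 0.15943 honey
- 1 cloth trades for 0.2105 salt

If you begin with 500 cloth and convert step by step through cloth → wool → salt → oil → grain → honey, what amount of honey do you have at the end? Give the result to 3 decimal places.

500 cloth × 0.71364 = 356.82 wool
356.82 wool × 0.28471 = 101.5902222 salt
101.5902222 salt × 1.24 = 125.971875528 oil
125.971875528 oil × 3.7966 = 478.2648226296048 grain
478.2648226296048 grain × 0.15943 = 76.249760671837893264 honey

76.250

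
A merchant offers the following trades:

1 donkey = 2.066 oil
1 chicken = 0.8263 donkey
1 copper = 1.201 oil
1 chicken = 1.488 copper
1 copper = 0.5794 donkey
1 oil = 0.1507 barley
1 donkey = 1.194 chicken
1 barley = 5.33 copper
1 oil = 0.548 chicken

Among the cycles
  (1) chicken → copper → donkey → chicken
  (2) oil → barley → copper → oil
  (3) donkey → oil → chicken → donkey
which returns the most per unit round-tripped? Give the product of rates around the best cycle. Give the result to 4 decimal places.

1.0294

(1) 1.488 × 0.5794 × 1.194 = 1.02940
(2) 0.1507 × 5.33 × 1.201 = 0.96468
(3) 2.066 × 0.548 × 0.8263 = 0.93551
Highest is cycle (1) at 1.0294 (>1, arbitrage).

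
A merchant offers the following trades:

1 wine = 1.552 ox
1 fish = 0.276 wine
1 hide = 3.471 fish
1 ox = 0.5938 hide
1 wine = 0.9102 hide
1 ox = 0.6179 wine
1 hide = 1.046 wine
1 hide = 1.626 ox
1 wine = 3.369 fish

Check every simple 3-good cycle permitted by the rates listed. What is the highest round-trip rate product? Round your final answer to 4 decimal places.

0.9640

wine→ox→hide→wine: 1.552 × 0.5938 × 1.046 = 0.96397
wine→hide→ox→wine: 0.9102 × 1.626 × 0.6179 = 0.91448
wine→hide→fish→wine: 0.9102 × 3.471 × 0.276 = 0.87197
Maximum is wine→ox→hide→wine at 0.9640; no arbitrage — every cycle loses value.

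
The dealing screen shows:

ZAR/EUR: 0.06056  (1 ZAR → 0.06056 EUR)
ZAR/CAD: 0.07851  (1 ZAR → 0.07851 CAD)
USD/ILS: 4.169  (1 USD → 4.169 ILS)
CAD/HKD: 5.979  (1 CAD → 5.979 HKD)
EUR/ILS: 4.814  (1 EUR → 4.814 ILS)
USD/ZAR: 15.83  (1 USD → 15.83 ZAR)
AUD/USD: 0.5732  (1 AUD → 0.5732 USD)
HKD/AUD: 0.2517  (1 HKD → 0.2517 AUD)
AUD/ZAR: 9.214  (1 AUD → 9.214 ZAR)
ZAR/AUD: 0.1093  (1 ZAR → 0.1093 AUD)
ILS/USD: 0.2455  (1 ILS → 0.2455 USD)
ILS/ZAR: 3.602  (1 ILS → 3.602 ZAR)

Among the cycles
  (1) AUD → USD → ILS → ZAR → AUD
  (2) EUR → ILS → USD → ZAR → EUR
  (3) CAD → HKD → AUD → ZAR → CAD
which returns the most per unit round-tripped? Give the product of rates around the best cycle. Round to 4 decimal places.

1.1330

(1) 0.5732 × 4.169 × 3.602 × 0.1093 = 0.94081
(2) 4.814 × 0.2455 × 15.83 × 0.06056 = 1.13299
(3) 5.979 × 0.2517 × 9.214 × 0.07851 = 1.08864
Highest is cycle (2) at 1.1330 (>1, arbitrage).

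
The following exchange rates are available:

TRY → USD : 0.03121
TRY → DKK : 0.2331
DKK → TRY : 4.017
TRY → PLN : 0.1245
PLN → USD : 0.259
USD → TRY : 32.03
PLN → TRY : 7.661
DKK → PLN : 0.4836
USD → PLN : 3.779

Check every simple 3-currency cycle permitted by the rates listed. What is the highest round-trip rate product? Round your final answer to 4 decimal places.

USD→TRY→PLN→USD: 32.03 × 0.1245 × 0.259 = 1.03282
USD→PLN→TRY→USD: 3.779 × 7.661 × 0.03121 = 0.90356
TRY→DKK→PLN→TRY: 0.2331 × 0.4836 × 7.661 = 0.86360
Maximum is USD→TRY→PLN→USD at 1.0328; arbitrage exists.

1.0328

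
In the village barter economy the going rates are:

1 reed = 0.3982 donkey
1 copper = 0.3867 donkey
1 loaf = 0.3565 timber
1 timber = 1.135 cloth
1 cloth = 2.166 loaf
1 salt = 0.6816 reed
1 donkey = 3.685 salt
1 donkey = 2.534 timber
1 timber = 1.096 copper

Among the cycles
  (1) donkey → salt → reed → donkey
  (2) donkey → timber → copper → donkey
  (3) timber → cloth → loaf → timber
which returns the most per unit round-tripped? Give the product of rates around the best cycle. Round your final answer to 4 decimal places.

(1) 3.685 × 0.6816 × 0.3982 = 1.00016
(2) 2.534 × 1.096 × 0.3867 = 1.07397
(3) 1.135 × 2.166 × 0.3565 = 0.87642
Highest is cycle (2) at 1.0740 (>1, arbitrage).

1.0740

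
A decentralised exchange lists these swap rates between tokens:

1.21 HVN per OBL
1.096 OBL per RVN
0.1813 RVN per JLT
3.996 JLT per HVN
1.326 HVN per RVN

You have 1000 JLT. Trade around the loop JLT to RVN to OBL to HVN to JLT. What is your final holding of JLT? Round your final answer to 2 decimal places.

960.77

1000 JLT × 0.1813 = 181.3 RVN
181.3 RVN × 1.096 = 198.7048 OBL
198.7048 OBL × 1.21 = 240.432808 HVN
240.432808 HVN × 3.996 = 960.769500768 JLT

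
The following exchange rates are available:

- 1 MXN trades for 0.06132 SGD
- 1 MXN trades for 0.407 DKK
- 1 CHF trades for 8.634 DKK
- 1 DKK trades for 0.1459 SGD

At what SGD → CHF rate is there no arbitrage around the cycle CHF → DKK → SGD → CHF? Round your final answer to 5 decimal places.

0.79384

Known legs of the cycle: 8.634 × 0.1459 = 1.2597006
For no arbitrage the full-cycle product must be 1, so the missing rate is 1 / 1.2597006 ≈ 0.7938394.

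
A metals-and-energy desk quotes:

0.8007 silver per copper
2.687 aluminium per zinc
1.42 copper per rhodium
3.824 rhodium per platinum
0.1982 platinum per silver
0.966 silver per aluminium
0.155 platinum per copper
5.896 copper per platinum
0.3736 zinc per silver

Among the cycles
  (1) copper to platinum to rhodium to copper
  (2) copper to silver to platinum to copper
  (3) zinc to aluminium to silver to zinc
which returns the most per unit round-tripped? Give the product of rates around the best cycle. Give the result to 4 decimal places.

(1) 0.155 × 3.824 × 1.42 = 0.84166
(2) 0.8007 × 0.1982 × 5.896 = 0.93569
(3) 2.687 × 0.966 × 0.3736 = 0.96973
Highest is cycle (3) at 0.9697 (≤1, no arbitrage).

0.9697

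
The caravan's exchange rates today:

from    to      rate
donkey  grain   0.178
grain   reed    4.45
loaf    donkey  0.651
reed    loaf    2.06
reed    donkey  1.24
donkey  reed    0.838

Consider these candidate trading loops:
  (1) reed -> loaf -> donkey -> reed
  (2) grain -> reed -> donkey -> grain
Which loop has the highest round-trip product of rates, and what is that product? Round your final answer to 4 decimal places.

1.1238

(1) 2.06 × 0.651 × 0.838 = 1.12381
(2) 4.45 × 1.24 × 0.178 = 0.98220
Highest is cycle (1) at 1.1238 (>1, arbitrage).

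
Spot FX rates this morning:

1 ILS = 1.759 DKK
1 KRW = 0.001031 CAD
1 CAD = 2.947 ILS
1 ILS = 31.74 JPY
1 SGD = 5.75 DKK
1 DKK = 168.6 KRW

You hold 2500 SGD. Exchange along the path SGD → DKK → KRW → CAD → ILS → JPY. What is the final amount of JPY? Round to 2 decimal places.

2500 SGD × 5.75 = 14375 DKK
14375 DKK × 168.6 = 2423625 KRW
2423625 KRW × 0.001031 = 2498.757375 CAD
2498.757375 CAD × 2.947 = 7363.837984125 ILS
7363.837984125 ILS × 31.74 = 233728.2176161275 JPY

233728.22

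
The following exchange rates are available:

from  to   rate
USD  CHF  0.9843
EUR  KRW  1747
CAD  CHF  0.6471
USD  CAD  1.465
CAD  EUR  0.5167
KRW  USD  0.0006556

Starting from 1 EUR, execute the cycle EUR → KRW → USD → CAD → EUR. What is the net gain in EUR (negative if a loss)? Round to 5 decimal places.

-0.13302

1 EUR × 1747 = 1747 KRW
1747 KRW × 0.0006556 = 1.1453332 USD
1.1453332 USD × 1.465 = 1.677913138 CAD
1.677913138 CAD × 0.5167 = 0.8669777184046 EUR
Net change: 0.8669777184046 − 1 = -0.1330222815954 EUR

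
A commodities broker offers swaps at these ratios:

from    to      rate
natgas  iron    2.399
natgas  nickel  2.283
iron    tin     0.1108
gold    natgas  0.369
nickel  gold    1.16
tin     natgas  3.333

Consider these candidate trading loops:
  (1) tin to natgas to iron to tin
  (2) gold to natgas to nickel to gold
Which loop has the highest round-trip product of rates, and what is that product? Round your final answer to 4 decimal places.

(1) 3.333 × 2.399 × 0.1108 = 0.88594
(2) 0.369 × 2.283 × 1.16 = 0.97722
Highest is cycle (2) at 0.9772 (≤1, no arbitrage).

0.9772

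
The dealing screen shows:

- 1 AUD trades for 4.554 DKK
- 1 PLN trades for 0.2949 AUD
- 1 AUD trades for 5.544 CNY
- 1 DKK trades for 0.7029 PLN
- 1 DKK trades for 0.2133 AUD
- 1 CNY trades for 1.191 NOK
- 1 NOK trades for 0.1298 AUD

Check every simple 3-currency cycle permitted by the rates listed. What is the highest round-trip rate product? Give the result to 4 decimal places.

0.9440

AUD→DKK→PLN→AUD: 4.554 × 0.7029 × 0.2949 = 0.94398
AUD→CNY→NOK→AUD: 5.544 × 1.191 × 0.1298 = 0.85706
Maximum is AUD→DKK→PLN→AUD at 0.9440; no arbitrage — every cycle loses value.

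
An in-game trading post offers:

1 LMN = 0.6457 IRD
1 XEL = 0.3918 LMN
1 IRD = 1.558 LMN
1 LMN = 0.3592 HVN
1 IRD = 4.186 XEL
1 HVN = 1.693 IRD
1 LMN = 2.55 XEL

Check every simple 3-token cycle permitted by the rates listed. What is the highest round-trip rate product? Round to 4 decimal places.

XEL→LMN→IRD→XEL: 0.3918 × 0.6457 × 4.186 = 1.05900
LMN→HVN→IRD→LMN: 0.3592 × 1.693 × 1.558 = 0.94746
Maximum is XEL→LMN→IRD→XEL at 1.0590; arbitrage exists.

1.0590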